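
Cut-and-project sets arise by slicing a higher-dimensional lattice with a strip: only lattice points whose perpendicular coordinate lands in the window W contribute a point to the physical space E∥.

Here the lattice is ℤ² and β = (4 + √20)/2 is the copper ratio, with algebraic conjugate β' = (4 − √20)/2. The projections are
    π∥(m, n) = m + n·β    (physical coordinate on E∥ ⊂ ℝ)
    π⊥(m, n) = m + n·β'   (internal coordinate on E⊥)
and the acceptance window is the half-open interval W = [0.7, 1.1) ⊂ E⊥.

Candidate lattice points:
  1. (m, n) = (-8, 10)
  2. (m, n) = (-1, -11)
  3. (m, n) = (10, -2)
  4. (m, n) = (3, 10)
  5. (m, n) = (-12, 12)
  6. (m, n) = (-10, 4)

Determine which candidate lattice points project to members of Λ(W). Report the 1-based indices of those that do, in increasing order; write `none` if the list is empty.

Compute β' = (4−√20)/2 = -0.236068, so π⊥(m,n) = m -0.236068·n.
candidate 1: (m,n)=(-8,10) → π∥ = -8+10·β ≈ 34.360680, π⊥ = -8+10·β' ≈ -10.360680 ∉ [0.7, 1.1) ⇒ out
candidate 2: (m,n)=(-1,-11) → π∥ = -1-11·β ≈ -47.596748, π⊥ = -1-11·β' ≈ 1.596748 ∉ [0.7, 1.1) ⇒ out
candidate 3: (m,n)=(10,-2) → π∥ = 10-2·β ≈ 1.527864, π⊥ = 10-2·β' ≈ 10.472136 ∉ [0.7, 1.1) ⇒ out
candidate 4: (m,n)=(3,10) → π∥ = 3+10·β ≈ 45.360680, π⊥ = 3+10·β' ≈ 0.639320 ∉ [0.7, 1.1) ⇒ out
candidate 5: (m,n)=(-12,12) → π∥ = -12+12·β ≈ 38.832816, π⊥ = -12+12·β' ≈ -14.832816 ∉ [0.7, 1.1) ⇒ out
candidate 6: (m,n)=(-10,4) → π∥ = -10+4·β ≈ 6.944272, π⊥ = -10+4·β' ≈ -10.944272 ∉ [0.7, 1.1) ⇒ out

none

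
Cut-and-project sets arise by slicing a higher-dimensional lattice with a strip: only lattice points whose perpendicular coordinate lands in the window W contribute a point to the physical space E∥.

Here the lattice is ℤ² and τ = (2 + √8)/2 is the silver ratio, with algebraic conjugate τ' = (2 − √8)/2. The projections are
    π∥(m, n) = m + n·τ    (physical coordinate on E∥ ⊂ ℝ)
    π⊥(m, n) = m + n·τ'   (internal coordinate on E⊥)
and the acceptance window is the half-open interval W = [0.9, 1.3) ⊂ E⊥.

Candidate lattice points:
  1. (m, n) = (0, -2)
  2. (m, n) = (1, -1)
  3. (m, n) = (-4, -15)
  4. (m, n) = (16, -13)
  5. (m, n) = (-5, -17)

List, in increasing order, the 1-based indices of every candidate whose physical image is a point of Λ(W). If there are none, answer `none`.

none

Compute τ' = (2−√8)/2 = -0.414214, so π⊥(m,n) = m -0.414214·n.
#1 (0,-2): internal coord 0 + (-2)·τ' = +0.828427; +0.828427 ∉ [0.9, 1.3) → out
#2 (1,-1): internal coord 1 + (-1)·τ' = +1.414214; +1.414214 ∉ [0.9, 1.3) → out
#3 (-4,-15): internal coord -4 + (-15)·τ' = +2.213203; +2.213203 ∉ [0.9, 1.3) → out
#4 (16,-13): internal coord 16 + (-13)·τ' = +21.384776; +21.384776 ∉ [0.9, 1.3) → out
#5 (-5,-17): internal coord -5 + (-17)·τ' = +2.041631; +2.041631 ∉ [0.9, 1.3) → out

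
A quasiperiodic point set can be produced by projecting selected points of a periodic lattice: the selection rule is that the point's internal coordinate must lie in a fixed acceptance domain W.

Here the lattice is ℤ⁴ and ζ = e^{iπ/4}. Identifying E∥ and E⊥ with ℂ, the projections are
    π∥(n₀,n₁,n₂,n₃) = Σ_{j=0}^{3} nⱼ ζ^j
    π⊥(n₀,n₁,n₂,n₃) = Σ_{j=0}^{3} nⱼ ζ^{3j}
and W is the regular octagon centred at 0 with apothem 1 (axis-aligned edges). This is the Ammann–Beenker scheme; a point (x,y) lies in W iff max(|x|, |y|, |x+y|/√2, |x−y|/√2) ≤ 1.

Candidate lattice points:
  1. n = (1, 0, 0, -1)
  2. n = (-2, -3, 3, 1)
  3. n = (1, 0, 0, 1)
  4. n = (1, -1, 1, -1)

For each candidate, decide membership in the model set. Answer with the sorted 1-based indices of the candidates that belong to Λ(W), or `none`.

1

π⊥(n) = n₀ + n₁ζ³ + n₂ζ⁶ + n₃ζ⁹ where ζ = e^{iπ/4}.
#1 (1, 0, 0, -1): internal (0.29289, -0.70711); octagon support 0.70711 vs apothem 1 → ∈ W
#2 (-2, -3, 3, 1): internal (0.82843, -4.41421); octagon support 4.41421 vs apothem 1 → ∉ W
#3 (1, 0, 0, 1): internal (1.70711, 0.70711); octagon support 1.70711 vs apothem 1 → ∉ W
#4 (1, -1, 1, -1): internal (1.00000, -2.41421); octagon support 2.41421 vs apothem 1 → ∉ W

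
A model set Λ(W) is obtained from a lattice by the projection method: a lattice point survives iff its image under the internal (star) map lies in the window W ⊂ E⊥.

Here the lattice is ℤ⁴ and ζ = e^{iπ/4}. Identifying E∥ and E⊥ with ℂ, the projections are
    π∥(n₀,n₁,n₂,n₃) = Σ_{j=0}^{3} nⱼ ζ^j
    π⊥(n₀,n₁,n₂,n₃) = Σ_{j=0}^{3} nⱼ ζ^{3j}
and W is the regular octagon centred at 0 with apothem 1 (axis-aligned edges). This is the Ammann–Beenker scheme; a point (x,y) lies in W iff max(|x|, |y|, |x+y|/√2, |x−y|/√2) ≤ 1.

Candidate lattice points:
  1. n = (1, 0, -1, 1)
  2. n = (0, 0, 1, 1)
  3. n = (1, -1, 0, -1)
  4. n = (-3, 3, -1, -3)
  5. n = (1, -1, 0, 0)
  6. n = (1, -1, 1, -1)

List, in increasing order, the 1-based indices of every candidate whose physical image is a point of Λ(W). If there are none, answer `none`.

2

Internal map: ζ^{3j} for j=0..3 gives (1,0), (−√2/2,√2/2), (0,−1), (√2/2,√2/2).
candidate 1: n = (1, 0, -1, 1) → π⊥ ≈ (+1.707107, +1.707107); max(|x|,|y|,|x±y|/√2) = 2.414214 > 1 ⇒ ∉ W
candidate 2: n = (0, 0, 1, 1) → π⊥ ≈ (+0.707107, -0.292893); max(|x|,|y|,|x±y|/√2) = 0.707107 ≤ 1 ⇒ ∈ W
candidate 3: n = (1, -1, 0, -1) → π⊥ ≈ (+1.000000, -1.414214); max(|x|,|y|,|x±y|/√2) = 1.707107 > 1 ⇒ ∉ W
candidate 4: n = (-3, 3, -1, -3) → π⊥ ≈ (-7.242641, +1.000000); max(|x|,|y|,|x±y|/√2) = 7.242641 > 1 ⇒ ∉ W
candidate 5: n = (1, -1, 0, 0) → π⊥ ≈ (+1.707107, -0.707107); max(|x|,|y|,|x±y|/√2) = 1.707107 > 1 ⇒ ∉ W
candidate 6: n = (1, -1, 1, -1) → π⊥ ≈ (+1.000000, -2.414214); max(|x|,|y|,|x±y|/√2) = 2.414214 > 1 ⇒ ∉ W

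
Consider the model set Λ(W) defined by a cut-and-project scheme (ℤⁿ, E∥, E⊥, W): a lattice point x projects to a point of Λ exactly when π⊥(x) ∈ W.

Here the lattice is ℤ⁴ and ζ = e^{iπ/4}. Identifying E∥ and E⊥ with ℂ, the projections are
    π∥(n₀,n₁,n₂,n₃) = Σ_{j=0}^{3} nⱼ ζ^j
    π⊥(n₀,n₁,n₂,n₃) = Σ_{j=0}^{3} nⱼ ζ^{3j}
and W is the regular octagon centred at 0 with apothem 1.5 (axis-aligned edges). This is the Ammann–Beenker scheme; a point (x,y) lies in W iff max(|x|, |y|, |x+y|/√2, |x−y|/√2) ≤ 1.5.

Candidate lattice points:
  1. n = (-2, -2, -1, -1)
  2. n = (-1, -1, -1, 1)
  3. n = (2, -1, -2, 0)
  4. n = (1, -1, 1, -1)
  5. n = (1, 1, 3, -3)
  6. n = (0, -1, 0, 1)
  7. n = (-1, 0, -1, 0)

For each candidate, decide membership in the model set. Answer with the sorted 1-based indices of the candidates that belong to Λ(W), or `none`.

With ζ = e^{iπ/4} the internal vectors are ζ^0,ζ^3,ζ^6,ζ^9.
candidate 1: n = (-2, -2, -1, -1) → π⊥ ≈ (-1.2929, -1.1213); max(|x|,|y|,|x±y|/√2) = 1.7071 > 1.5 ⇒ ∉ W
candidate 2: n = (-1, -1, -1, 1) → π⊥ ≈ (+0.4142, +1.0000); max(|x|,|y|,|x±y|/√2) = 1.0000 ≤ 1.5 ⇒ ∈ W
candidate 3: n = (2, -1, -2, 0) → π⊥ ≈ (+2.7071, +1.2929); max(|x|,|y|,|x±y|/√2) = 2.8284 > 1.5 ⇒ ∉ W
candidate 4: n = (1, -1, 1, -1) → π⊥ ≈ (+1.0000, -2.4142); max(|x|,|y|,|x±y|/√2) = 2.4142 > 1.5 ⇒ ∉ W
candidate 5: n = (1, 1, 3, -3) → π⊥ ≈ (-1.8284, -4.4142); max(|x|,|y|,|x±y|/√2) = 4.4142 > 1.5 ⇒ ∉ W
candidate 6: n = (0, -1, 0, 1) → π⊥ ≈ (+1.4142, +0.0000); max(|x|,|y|,|x±y|/√2) = 1.4142 ≤ 1.5 ⇒ ∈ W
candidate 7: n = (-1, 0, -1, 0) → π⊥ ≈ (-1.0000, +1.0000); max(|x|,|y|,|x±y|/√2) = 1.4142 ≤ 1.5 ⇒ ∈ W

2, 6, 7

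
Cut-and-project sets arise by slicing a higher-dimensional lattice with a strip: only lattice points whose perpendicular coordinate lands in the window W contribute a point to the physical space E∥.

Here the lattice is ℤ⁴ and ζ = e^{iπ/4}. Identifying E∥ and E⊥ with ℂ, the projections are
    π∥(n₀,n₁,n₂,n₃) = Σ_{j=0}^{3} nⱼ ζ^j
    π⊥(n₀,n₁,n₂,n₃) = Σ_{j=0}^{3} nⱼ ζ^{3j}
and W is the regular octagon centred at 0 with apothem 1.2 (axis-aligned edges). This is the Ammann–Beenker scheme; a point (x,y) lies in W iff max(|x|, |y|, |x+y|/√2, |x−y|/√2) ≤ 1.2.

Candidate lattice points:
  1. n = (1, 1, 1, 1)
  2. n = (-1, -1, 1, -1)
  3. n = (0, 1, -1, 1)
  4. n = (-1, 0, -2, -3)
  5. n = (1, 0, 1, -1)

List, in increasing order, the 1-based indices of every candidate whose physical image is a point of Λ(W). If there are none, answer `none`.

With ζ = e^{iπ/4} the internal vectors are ζ^0,ζ^3,ζ^6,ζ^9.
#1 (1, 1, 1, 1): internal (1.000000, 0.414214); octagon support 1.000000 vs apothem 1.2 → ∈ W
#2 (-1, -1, 1, -1): internal (-1.000000, -2.414214); octagon support 2.414214 vs apothem 1.2 → ∉ W
#3 (0, 1, -1, 1): internal (0.000000, 2.414214); octagon support 2.414214 vs apothem 1.2 → ∉ W
#4 (-1, 0, -2, -3): internal (-3.121320, -0.121320); octagon support 3.121320 vs apothem 1.2 → ∉ W
#5 (1, 0, 1, -1): internal (0.292893, -1.707107); octagon support 1.707107 vs apothem 1.2 → ∉ W

1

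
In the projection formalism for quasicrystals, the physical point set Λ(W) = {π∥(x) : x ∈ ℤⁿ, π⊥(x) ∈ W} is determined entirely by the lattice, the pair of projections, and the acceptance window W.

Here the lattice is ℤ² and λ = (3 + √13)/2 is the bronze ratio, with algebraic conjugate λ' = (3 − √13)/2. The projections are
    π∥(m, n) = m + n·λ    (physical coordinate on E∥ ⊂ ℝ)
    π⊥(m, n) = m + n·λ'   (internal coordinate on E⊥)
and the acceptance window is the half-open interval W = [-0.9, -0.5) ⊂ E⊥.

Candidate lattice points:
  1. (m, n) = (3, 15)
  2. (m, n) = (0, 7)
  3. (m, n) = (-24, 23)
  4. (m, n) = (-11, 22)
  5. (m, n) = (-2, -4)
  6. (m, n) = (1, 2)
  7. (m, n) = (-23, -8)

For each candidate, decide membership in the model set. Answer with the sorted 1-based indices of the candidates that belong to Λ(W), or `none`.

5

Compute λ' = (3−√13)/2 = -0.302776, so π⊥(m,n) = m -0.302776·n.
[1] lift (3,15): star map gives -1.541635; window check -0.9 ≤ -1.541635 < -0.5 is false → out
[2] lift (0,7): star map gives -2.119429; window check -0.9 ≤ -2.119429 < -0.5 is false → out
[3] lift (-24,23): star map gives -30.963840; window check -0.9 ≤ -30.963840 < -0.5 is false → out
[4] lift (-11,22): star map gives -17.661064; window check -0.9 ≤ -17.661064 < -0.5 is false → out
[5] lift (-2,-4): star map gives -0.788897; window check -0.9 ≤ -0.788897 < -0.5 is true → IN Λ
[6] lift (1,2): star map gives 0.394449; window check -0.9 ≤ 0.394449 < -0.5 is false → out
[7] lift (-23,-8): star map gives -20.577795; window check -0.9 ≤ -20.577795 < -0.5 is false → out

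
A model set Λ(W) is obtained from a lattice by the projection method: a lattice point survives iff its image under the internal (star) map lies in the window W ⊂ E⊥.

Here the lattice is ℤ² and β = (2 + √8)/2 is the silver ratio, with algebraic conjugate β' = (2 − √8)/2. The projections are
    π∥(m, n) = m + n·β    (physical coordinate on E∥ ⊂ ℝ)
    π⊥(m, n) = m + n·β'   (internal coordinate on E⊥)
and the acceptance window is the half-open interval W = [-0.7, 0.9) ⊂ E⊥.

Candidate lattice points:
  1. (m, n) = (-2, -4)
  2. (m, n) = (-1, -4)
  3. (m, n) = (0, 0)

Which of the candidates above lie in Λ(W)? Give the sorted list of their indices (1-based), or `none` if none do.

1, 2, 3

Compute β' = (2−√8)/2 = -0.414214, so π⊥(m,n) = m -0.414214·n.
candidate 1: (m,n)=(-2,-4) → π∥ = -2-4·β ≈ -11.656854, π⊥ = -2-4·β' ≈ -0.343146 ∈ [-0.7, 0.9) ⇒ IN Λ
candidate 2: (m,n)=(-1,-4) → π∥ = -1-4·β ≈ -10.656854, π⊥ = -1-4·β' ≈ 0.656854 ∈ [-0.7, 0.9) ⇒ IN Λ
candidate 3: (m,n)=(0,0) → π∥ = 0+0·β ≈ 0.000000, π⊥ = 0+0·β' ≈ 0.000000 ∈ [-0.7, 0.9) ⇒ IN Λ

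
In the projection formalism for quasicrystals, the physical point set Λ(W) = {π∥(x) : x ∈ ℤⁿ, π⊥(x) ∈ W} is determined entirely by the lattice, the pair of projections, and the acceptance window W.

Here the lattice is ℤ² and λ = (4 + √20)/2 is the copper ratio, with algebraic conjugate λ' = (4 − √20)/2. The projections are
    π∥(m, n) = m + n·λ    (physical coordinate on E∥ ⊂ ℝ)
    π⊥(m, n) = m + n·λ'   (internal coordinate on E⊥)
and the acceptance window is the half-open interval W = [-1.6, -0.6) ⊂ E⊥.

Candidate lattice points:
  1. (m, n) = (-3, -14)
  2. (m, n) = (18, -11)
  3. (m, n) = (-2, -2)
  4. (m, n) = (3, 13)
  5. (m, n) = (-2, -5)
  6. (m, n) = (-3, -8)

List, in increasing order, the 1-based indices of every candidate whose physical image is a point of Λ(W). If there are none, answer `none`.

3, 5, 6

Compute λ' = (4−√20)/2 = -0.2361, so π⊥(m,n) = m -0.2361·n.
#1 (-3,-14): internal coord -3 + (-14)·λ' = +0.3050; +0.3050 ∉ [-1.6, -0.6) → out
#2 (18,-11): internal coord 18 + (-11)·λ' = +20.5967; +20.5967 ∉ [-1.6, -0.6) → out
#3 (-2,-2): internal coord -2 + (-2)·λ' = -1.5279; -1.5279 ∈ [-1.6, -0.6) → IN Λ
#4 (3,13): internal coord 3 + (13)·λ' = -0.0689; -0.0689 ∉ [-1.6, -0.6) → out
#5 (-2,-5): internal coord -2 + (-5)·λ' = -0.8197; -0.8197 ∈ [-1.6, -0.6) → IN Λ
#6 (-3,-8): internal coord -3 + (-8)·λ' = -1.1115; -1.1115 ∈ [-1.6, -0.6) → IN Λ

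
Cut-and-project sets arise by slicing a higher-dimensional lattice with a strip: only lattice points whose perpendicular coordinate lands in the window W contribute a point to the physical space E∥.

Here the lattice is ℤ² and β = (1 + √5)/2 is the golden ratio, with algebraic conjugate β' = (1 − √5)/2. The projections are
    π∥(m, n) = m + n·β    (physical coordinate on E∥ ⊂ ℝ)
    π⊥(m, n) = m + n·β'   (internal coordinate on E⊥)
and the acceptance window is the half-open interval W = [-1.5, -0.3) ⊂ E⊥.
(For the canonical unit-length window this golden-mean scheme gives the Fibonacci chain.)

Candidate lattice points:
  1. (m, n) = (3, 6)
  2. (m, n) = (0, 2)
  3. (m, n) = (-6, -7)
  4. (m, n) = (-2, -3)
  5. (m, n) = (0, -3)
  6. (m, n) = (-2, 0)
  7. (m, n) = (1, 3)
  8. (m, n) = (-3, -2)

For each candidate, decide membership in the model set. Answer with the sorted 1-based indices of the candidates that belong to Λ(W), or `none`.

Compute β' = (1−√5)/2 = -0.6180, so π⊥(m,n) = m -0.6180·n.
candidate 1: (m,n)=(3,6) → π∥ = 3+6·β ≈ 12.7082, π⊥ = 3+6·β' ≈ -0.7082 ∈ [-1.5, -0.3) ⇒ IN Λ
candidate 2: (m,n)=(0,2) → π∥ = 0+2·β ≈ 3.2361, π⊥ = 0+2·β' ≈ -1.2361 ∈ [-1.5, -0.3) ⇒ IN Λ
candidate 3: (m,n)=(-6,-7) → π∥ = -6-7·β ≈ -17.3262, π⊥ = -6-7·β' ≈ -1.6738 ∉ [-1.5, -0.3) ⇒ out
candidate 4: (m,n)=(-2,-3) → π∥ = -2-3·β ≈ -6.8541, π⊥ = -2-3·β' ≈ -0.1459 ∉ [-1.5, -0.3) ⇒ out
candidate 5: (m,n)=(0,-3) → π∥ = 0-3·β ≈ -4.8541, π⊥ = 0-3·β' ≈ 1.8541 ∉ [-1.5, -0.3) ⇒ out
candidate 6: (m,n)=(-2,0) → π∥ = -2+0·β ≈ -2.0000, π⊥ = -2+0·β' ≈ -2.0000 ∉ [-1.5, -0.3) ⇒ out
candidate 7: (m,n)=(1,3) → π∥ = 1+3·β ≈ 5.8541, π⊥ = 1+3·β' ≈ -0.8541 ∈ [-1.5, -0.3) ⇒ IN Λ
candidate 8: (m,n)=(-3,-2) → π∥ = -3-2·β ≈ -6.2361, π⊥ = -3-2·β' ≈ -1.7639 ∉ [-1.5, -0.3) ⇒ out

1, 2, 7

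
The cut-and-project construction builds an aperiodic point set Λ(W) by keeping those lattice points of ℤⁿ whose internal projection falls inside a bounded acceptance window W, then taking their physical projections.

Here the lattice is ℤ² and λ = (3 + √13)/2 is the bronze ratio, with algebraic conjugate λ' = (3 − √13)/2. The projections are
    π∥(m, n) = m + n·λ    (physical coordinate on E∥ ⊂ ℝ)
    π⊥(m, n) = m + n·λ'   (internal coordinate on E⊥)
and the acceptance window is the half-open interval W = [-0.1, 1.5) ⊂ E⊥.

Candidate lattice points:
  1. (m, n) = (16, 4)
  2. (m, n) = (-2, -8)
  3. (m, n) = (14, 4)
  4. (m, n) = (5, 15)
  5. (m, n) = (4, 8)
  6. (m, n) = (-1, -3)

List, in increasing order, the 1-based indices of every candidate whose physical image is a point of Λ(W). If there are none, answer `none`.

Compute λ' = (3−√13)/2 = -0.302776, so π⊥(m,n) = m -0.302776·n.
#1 (16,4): internal coord 16 + (4)·λ' = +14.788897; +14.788897 ∉ [-0.1, 1.5) → out
#2 (-2,-8): internal coord -2 + (-8)·λ' = +0.422205; +0.422205 ∈ [-0.1, 1.5) → IN Λ
#3 (14,4): internal coord 14 + (4)·λ' = +12.788897; +12.788897 ∉ [-0.1, 1.5) → out
#4 (5,15): internal coord 5 + (15)·λ' = +0.458365; +0.458365 ∈ [-0.1, 1.5) → IN Λ
#5 (4,8): internal coord 4 + (8)·λ' = +1.577795; +1.577795 ∉ [-0.1, 1.5) → out
#6 (-1,-3): internal coord -1 + (-3)·λ' = -0.091673; -0.091673 ∈ [-0.1, 1.5) → IN Λ

2, 4, 6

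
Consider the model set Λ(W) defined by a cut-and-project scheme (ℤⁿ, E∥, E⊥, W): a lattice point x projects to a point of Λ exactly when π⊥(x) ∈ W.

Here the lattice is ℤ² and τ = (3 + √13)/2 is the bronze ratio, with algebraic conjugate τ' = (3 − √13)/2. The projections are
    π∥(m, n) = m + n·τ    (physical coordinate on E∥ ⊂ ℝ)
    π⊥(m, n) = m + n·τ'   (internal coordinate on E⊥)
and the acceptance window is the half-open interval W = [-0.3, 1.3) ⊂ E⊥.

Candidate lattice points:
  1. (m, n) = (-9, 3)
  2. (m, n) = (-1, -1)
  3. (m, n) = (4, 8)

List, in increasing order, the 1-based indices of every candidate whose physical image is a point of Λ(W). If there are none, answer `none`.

none

τ' = (3−√13)/2 ≈ -0.302776.
#1 (-9,3): internal coord -9 + (3)·τ' = -9.908327; -9.908327 ∉ [-0.3, 1.3) → out
#2 (-1,-1): internal coord -1 + (-1)·τ' = -0.697224; -0.697224 ∉ [-0.3, 1.3) → out
#3 (4,8): internal coord 4 + (8)·τ' = +1.577795; +1.577795 ∉ [-0.3, 1.3) → out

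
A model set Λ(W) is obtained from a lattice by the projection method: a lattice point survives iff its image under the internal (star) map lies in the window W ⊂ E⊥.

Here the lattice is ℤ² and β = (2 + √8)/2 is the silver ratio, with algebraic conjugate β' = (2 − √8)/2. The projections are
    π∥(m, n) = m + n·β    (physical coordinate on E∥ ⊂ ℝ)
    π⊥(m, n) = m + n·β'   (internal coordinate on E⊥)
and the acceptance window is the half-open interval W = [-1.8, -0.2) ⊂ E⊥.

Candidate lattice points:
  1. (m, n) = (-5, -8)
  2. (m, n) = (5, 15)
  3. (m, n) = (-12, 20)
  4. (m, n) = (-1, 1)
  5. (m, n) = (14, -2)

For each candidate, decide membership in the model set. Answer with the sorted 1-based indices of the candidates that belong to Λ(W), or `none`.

1, 2, 4

Compute β' = (2−√8)/2 = -0.4142, so π⊥(m,n) = m -0.4142·n.
candidate 1: (m,n)=(-5,-8) → π∥ = -5-8·β ≈ -24.3137, π⊥ = -5-8·β' ≈ -1.6863 ∈ [-1.8, -0.2) ⇒ IN Λ
candidate 2: (m,n)=(5,15) → π∥ = 5+15·β ≈ 41.2132, π⊥ = 5+15·β' ≈ -1.2132 ∈ [-1.8, -0.2) ⇒ IN Λ
candidate 3: (m,n)=(-12,20) → π∥ = -12+20·β ≈ 36.2843, π⊥ = -12+20·β' ≈ -20.2843 ∉ [-1.8, -0.2) ⇒ out
candidate 4: (m,n)=(-1,1) → π∥ = -1+1·β ≈ 1.4142, π⊥ = -1+1·β' ≈ -1.4142 ∈ [-1.8, -0.2) ⇒ IN Λ
candidate 5: (m,n)=(14,-2) → π∥ = 14-2·β ≈ 9.1716, π⊥ = 14-2·β' ≈ 14.8284 ∉ [-1.8, -0.2) ⇒ out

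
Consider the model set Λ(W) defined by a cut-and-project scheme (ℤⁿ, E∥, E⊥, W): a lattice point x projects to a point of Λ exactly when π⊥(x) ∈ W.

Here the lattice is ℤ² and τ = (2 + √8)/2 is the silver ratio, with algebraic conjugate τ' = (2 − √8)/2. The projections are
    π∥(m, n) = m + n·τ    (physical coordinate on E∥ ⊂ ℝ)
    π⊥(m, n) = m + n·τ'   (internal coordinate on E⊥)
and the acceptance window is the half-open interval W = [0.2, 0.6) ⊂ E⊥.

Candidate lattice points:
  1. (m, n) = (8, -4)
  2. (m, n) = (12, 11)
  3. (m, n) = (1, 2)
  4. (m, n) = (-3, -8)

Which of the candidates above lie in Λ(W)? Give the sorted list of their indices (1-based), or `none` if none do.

4

Numerically τ ≈ 2.414214 and τ' = −1/τ ≈ -0.414214.
[1] lift (8,-4): star map gives 9.656854; window check 0.2 ≤ 9.656854 < 0.6 is false → out
[2] lift (12,11): star map gives 7.443651; window check 0.2 ≤ 7.443651 < 0.6 is false → out
[3] lift (1,2): star map gives 0.171573; window check 0.2 ≤ 0.171573 < 0.6 is false → out
[4] lift (-3,-8): star map gives 0.313708; window check 0.2 ≤ 0.313708 < 0.6 is true → IN Λ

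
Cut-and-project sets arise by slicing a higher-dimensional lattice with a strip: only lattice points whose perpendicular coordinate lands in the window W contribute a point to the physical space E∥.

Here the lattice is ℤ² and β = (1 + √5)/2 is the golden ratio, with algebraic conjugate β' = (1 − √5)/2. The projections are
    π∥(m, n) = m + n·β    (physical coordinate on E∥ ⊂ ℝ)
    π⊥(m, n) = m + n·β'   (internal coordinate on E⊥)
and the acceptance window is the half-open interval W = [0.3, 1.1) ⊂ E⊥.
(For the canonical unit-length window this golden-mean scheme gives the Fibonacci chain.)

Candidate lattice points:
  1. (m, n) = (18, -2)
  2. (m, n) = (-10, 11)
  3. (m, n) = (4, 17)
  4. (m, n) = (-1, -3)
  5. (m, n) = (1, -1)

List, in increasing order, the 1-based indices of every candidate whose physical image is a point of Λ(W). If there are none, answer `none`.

β' = (1−√5)/2 ≈ -0.6180.
#1 (18,-2): internal coord 18 + (-2)·β' = +19.2361; +19.2361 ∉ [0.3, 1.1) → out
#2 (-10,11): internal coord -10 + (11)·β' = -16.7984; -16.7984 ∉ [0.3, 1.1) → out
#3 (4,17): internal coord 4 + (17)·β' = -6.5066; -6.5066 ∉ [0.3, 1.1) → out
#4 (-1,-3): internal coord -1 + (-3)·β' = +0.8541; +0.8541 ∈ [0.3, 1.1) → IN Λ
#5 (1,-1): internal coord 1 + (-1)·β' = +1.6180; +1.6180 ∉ [0.3, 1.1) → out

4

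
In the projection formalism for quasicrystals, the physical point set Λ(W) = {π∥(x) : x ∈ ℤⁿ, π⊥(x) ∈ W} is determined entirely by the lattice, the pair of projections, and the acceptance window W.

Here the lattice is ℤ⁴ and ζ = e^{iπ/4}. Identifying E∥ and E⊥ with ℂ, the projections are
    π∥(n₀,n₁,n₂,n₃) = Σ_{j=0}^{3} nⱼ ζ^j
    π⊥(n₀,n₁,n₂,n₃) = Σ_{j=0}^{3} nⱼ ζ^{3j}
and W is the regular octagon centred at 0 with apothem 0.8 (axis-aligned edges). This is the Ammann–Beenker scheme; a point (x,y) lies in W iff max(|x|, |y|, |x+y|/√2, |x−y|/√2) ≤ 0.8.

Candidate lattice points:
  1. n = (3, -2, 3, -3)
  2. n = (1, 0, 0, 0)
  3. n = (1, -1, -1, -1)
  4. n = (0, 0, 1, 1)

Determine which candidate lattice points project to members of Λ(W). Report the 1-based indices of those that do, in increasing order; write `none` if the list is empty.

4

Internal map: ζ^{3j} for j=0..3 gives (1,0), (−√2/2,√2/2), (0,−1), (√2/2,√2/2).
#1 (3, -2, 3, -3): internal (2.2929, -6.5355); octagon support 6.5355 vs apothem 0.8 → ∉ W
#2 (1, 0, 0, 0): internal (1.0000, 0.0000); octagon support 1.0000 vs apothem 0.8 → ∉ W
#3 (1, -1, -1, -1): internal (1.0000, -0.4142); octagon support 1.0000 vs apothem 0.8 → ∉ W
#4 (0, 0, 1, 1): internal (0.7071, -0.2929); octagon support 0.7071 vs apothem 0.8 → ∈ W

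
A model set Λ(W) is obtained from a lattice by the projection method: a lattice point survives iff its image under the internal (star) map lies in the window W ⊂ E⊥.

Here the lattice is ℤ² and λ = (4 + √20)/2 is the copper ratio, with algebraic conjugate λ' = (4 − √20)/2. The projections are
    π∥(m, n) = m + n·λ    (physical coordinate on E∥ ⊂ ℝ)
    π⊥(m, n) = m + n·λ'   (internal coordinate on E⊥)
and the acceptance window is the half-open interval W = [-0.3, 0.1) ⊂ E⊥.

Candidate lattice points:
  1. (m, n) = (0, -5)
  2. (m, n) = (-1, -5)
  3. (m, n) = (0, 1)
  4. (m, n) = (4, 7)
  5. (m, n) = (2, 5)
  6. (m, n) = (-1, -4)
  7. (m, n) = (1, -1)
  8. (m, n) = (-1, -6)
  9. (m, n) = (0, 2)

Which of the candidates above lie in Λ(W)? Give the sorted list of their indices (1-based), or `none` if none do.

3, 6

Compute λ' = (4−√20)/2 = -0.23607, so π⊥(m,n) = m -0.23607·n.
candidate 1: (m,n)=(0,-5) → π∥ = 0-5·λ ≈ -21.18034, π⊥ = 0-5·λ' ≈ 1.18034 ∉ [-0.3, 0.1) ⇒ out
candidate 2: (m,n)=(-1,-5) → π∥ = -1-5·λ ≈ -22.18034, π⊥ = -1-5·λ' ≈ 0.18034 ∉ [-0.3, 0.1) ⇒ out
candidate 3: (m,n)=(0,1) → π∥ = 0+1·λ ≈ 4.23607, π⊥ = 0+1·λ' ≈ -0.23607 ∈ [-0.3, 0.1) ⇒ IN Λ
candidate 4: (m,n)=(4,7) → π∥ = 4+7·λ ≈ 33.65248, π⊥ = 4+7·λ' ≈ 2.34752 ∉ [-0.3, 0.1) ⇒ out
candidate 5: (m,n)=(2,5) → π∥ = 2+5·λ ≈ 23.18034, π⊥ = 2+5·λ' ≈ 0.81966 ∉ [-0.3, 0.1) ⇒ out
candidate 6: (m,n)=(-1,-4) → π∥ = -1-4·λ ≈ -17.94427, π⊥ = -1-4·λ' ≈ -0.05573 ∈ [-0.3, 0.1) ⇒ IN Λ
candidate 7: (m,n)=(1,-1) → π∥ = 1-1·λ ≈ -3.23607, π⊥ = 1-1·λ' ≈ 1.23607 ∉ [-0.3, 0.1) ⇒ out
candidate 8: (m,n)=(-1,-6) → π∥ = -1-6·λ ≈ -26.41641, π⊥ = -1-6·λ' ≈ 0.41641 ∉ [-0.3, 0.1) ⇒ out
candidate 9: (m,n)=(0,2) → π∥ = 0+2·λ ≈ 8.47214, π⊥ = 0+2·λ' ≈ -0.47214 ∉ [-0.3, 0.1) ⇒ out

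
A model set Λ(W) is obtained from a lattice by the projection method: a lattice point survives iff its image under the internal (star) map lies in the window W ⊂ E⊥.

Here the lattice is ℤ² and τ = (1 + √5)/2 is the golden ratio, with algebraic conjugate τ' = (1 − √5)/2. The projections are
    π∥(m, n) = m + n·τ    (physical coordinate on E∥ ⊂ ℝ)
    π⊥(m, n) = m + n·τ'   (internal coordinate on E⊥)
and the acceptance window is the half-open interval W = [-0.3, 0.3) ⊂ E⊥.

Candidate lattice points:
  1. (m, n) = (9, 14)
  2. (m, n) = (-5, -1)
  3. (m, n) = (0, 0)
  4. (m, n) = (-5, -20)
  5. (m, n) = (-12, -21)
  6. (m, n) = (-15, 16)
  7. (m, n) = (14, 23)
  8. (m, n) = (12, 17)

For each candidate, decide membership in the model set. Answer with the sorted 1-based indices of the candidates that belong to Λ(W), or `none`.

3, 7

τ' = (1−√5)/2 ≈ -0.6180.
[1] lift (9,14): star map gives 0.3475; window check -0.3 ≤ 0.3475 < 0.3 is false → out
[2] lift (-5,-1): star map gives -4.3820; window check -0.3 ≤ -4.3820 < 0.3 is false → out
[3] lift (0,0): star map gives 0.0000; window check -0.3 ≤ 0.0000 < 0.3 is true → IN Λ
[4] lift (-5,-20): star map gives 7.3607; window check -0.3 ≤ 7.3607 < 0.3 is false → out
[5] lift (-12,-21): star map gives 0.9787; window check -0.3 ≤ 0.9787 < 0.3 is false → out
[6] lift (-15,16): star map gives -24.8885; window check -0.3 ≤ -24.8885 < 0.3 is false → out
[7] lift (14,23): star map gives -0.2148; window check -0.3 ≤ -0.2148 < 0.3 is true → IN Λ
[8] lift (12,17): star map gives 1.4934; window check -0.3 ≤ 1.4934 < 0.3 is false → out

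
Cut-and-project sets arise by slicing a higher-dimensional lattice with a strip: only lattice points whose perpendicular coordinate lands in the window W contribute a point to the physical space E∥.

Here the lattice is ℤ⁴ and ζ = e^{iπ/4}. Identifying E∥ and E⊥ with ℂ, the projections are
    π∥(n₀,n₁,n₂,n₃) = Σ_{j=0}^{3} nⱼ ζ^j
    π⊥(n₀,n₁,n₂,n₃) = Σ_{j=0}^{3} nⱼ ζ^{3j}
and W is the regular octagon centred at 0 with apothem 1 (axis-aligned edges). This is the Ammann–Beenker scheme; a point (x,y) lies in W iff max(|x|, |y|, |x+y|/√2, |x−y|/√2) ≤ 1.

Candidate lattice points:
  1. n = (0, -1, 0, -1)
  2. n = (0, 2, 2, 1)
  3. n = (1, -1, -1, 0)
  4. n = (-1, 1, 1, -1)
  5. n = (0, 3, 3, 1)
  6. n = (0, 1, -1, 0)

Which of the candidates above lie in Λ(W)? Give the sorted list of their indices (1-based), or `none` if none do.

π⊥(n) = n₀ + n₁ζ³ + n₂ζ⁶ + n₃ζ⁹ where ζ = e^{iπ/4}.
candidate 1: n = (0, -1, 0, -1) → π⊥ ≈ (+0.0000, -1.4142); max(|x|,|y|,|x±y|/√2) = 1.4142 > 1 ⇒ ∉ W
candidate 2: n = (0, 2, 2, 1) → π⊥ ≈ (-0.7071, +0.1213); max(|x|,|y|,|x±y|/√2) = 0.7071 ≤ 1 ⇒ ∈ W
candidate 3: n = (1, -1, -1, 0) → π⊥ ≈ (+1.7071, +0.2929); max(|x|,|y|,|x±y|/√2) = 1.7071 > 1 ⇒ ∉ W
candidate 4: n = (-1, 1, 1, -1) → π⊥ ≈ (-2.4142, -1.0000); max(|x|,|y|,|x±y|/√2) = 2.4142 > 1 ⇒ ∉ W
candidate 5: n = (0, 3, 3, 1) → π⊥ ≈ (-1.4142, -0.1716); max(|x|,|y|,|x±y|/√2) = 1.4142 > 1 ⇒ ∉ W
candidate 6: n = (0, 1, -1, 0) → π⊥ ≈ (-0.7071, +1.7071); max(|x|,|y|,|x±y|/√2) = 1.7071 > 1 ⇒ ∉ W

2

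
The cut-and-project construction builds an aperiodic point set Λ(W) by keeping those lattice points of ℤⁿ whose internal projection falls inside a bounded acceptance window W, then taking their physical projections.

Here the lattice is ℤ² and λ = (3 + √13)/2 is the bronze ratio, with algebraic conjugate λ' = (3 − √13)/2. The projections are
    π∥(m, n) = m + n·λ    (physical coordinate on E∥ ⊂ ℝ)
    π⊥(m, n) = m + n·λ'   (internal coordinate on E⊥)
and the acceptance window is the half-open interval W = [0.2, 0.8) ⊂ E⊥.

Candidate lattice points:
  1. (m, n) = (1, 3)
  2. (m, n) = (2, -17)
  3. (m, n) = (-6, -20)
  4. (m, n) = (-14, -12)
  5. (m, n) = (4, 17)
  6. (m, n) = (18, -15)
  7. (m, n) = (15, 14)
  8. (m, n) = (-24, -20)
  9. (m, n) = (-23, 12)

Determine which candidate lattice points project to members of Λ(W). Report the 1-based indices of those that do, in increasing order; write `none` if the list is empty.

none

Compute λ' = (3−√13)/2 = -0.3028, so π⊥(m,n) = m -0.3028·n.
[1] lift (1,3): star map gives 0.0917; window check 0.2 ≤ 0.0917 < 0.8 is false → out
[2] lift (2,-17): star map gives 7.1472; window check 0.2 ≤ 7.1472 < 0.8 is false → out
[3] lift (-6,-20): star map gives 0.0555; window check 0.2 ≤ 0.0555 < 0.8 is false → out
[4] lift (-14,-12): star map gives -10.3667; window check 0.2 ≤ -10.3667 < 0.8 is false → out
[5] lift (4,17): star map gives -1.1472; window check 0.2 ≤ -1.1472 < 0.8 is false → out
[6] lift (18,-15): star map gives 22.5416; window check 0.2 ≤ 22.5416 < 0.8 is false → out
[7] lift (15,14): star map gives 10.7611; window check 0.2 ≤ 10.7611 < 0.8 is false → out
[8] lift (-24,-20): star map gives -17.9445; window check 0.2 ≤ -17.9445 < 0.8 is false → out
[9] lift (-23,12): star map gives -26.6333; window check 0.2 ≤ -26.6333 < 0.8 is false → out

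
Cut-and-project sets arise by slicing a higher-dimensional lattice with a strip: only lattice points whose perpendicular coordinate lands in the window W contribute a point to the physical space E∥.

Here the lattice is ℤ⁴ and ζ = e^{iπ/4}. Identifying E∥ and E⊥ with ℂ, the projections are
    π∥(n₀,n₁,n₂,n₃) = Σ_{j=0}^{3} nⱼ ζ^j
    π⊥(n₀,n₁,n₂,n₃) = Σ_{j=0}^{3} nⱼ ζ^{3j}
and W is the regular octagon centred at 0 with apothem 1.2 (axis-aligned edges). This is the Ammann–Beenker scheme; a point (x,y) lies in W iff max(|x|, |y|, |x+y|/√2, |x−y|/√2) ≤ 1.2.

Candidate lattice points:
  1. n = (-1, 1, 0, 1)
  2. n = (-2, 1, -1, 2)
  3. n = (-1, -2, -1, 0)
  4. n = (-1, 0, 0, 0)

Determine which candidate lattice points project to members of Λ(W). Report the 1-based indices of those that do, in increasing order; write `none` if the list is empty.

With ζ = e^{iπ/4} the internal vectors are ζ^0,ζ^3,ζ^6,ζ^9.
#1 (-1, 1, 0, 1): internal (-1.0000, 1.4142); octagon support 1.7071 vs apothem 1.2 → ∉ W
#2 (-2, 1, -1, 2): internal (-1.2929, 3.1213); octagon support 3.1213 vs apothem 1.2 → ∉ W
#3 (-1, -2, -1, 0): internal (0.4142, -0.4142); octagon support 0.5858 vs apothem 1.2 → ∈ W
#4 (-1, 0, 0, 0): internal (-1.0000, 0.0000); octagon support 1.0000 vs apothem 1.2 → ∈ W

3, 4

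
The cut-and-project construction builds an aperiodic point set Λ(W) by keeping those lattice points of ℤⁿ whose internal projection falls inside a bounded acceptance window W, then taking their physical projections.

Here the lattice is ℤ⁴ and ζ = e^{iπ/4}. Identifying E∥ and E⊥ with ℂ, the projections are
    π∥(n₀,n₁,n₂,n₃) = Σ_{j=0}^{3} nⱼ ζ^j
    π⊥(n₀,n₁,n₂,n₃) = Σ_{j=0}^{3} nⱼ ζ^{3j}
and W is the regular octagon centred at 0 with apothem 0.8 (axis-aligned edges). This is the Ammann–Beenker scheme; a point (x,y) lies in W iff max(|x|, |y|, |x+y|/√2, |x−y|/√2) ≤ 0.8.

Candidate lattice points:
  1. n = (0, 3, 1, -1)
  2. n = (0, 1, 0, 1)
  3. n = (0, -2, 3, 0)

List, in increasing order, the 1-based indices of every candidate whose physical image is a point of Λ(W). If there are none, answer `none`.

none

With ζ = e^{iπ/4} the internal vectors are ζ^0,ζ^3,ζ^6,ζ^9.
#1 (0, 3, 1, -1): internal (-2.828427, 0.414214); octagon support 2.828427 vs apothem 0.8 → ∉ W
#2 (0, 1, 0, 1): internal (0.000000, 1.414214); octagon support 1.414214 vs apothem 0.8 → ∉ W
#3 (0, -2, 3, 0): internal (1.414214, -4.414214); octagon support 4.414214 vs apothem 0.8 → ∉ W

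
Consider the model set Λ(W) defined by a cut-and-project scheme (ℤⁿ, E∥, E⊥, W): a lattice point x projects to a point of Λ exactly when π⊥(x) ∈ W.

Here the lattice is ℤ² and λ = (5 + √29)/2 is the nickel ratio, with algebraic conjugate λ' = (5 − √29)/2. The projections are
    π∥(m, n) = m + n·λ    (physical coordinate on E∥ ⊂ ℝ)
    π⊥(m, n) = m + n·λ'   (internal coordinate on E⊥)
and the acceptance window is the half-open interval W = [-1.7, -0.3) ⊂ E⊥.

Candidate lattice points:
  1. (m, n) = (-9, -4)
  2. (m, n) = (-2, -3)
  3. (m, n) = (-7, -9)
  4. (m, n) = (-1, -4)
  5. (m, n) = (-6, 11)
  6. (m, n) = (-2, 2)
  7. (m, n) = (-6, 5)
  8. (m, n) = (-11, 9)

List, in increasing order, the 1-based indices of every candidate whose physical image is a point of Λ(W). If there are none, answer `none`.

λ' = (5−√29)/2 ≈ -0.19258.
candidate 1: (m,n)=(-9,-4) → π∥ = -9-4·λ ≈ -29.77033, π⊥ = -9-4·λ' ≈ -8.22967 ∉ [-1.7, -0.3) ⇒ out
candidate 2: (m,n)=(-2,-3) → π∥ = -2-3·λ ≈ -17.57775, π⊥ = -2-3·λ' ≈ -1.42225 ∈ [-1.7, -0.3) ⇒ IN Λ
candidate 3: (m,n)=(-7,-9) → π∥ = -7-9·λ ≈ -53.73324, π⊥ = -7-9·λ' ≈ -5.26676 ∉ [-1.7, -0.3) ⇒ out
candidate 4: (m,n)=(-1,-4) → π∥ = -1-4·λ ≈ -21.77033, π⊥ = -1-4·λ' ≈ -0.22967 ∉ [-1.7, -0.3) ⇒ out
candidate 5: (m,n)=(-6,11) → π∥ = -6+11·λ ≈ 51.11841, π⊥ = -6+11·λ' ≈ -8.11841 ∉ [-1.7, -0.3) ⇒ out
candidate 6: (m,n)=(-2,2) → π∥ = -2+2·λ ≈ 8.38516, π⊥ = -2+2·λ' ≈ -2.38516 ∉ [-1.7, -0.3) ⇒ out
candidate 7: (m,n)=(-6,5) → π∥ = -6+5·λ ≈ 19.96291, π⊥ = -6+5·λ' ≈ -6.96291 ∉ [-1.7, -0.3) ⇒ out
candidate 8: (m,n)=(-11,9) → π∥ = -11+9·λ ≈ 35.73324, π⊥ = -11+9·λ' ≈ -12.73324 ∉ [-1.7, -0.3) ⇒ out

2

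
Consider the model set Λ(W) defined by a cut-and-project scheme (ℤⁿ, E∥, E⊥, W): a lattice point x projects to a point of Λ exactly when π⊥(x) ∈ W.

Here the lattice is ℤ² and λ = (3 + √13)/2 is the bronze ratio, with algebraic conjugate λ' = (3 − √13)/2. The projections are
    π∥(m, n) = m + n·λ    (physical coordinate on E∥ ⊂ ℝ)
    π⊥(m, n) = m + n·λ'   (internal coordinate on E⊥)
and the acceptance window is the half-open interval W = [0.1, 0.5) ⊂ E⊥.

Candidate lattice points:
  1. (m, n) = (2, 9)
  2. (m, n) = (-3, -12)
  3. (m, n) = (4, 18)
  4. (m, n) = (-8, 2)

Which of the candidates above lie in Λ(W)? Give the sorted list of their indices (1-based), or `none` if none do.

Compute λ' = (3−√13)/2 = -0.302776, so π⊥(m,n) = m -0.302776·n.
#1 (2,9): internal coord 2 + (9)·λ' = -0.724981; -0.724981 ∉ [0.1, 0.5) → out
#2 (-3,-12): internal coord -3 + (-12)·λ' = +0.633308; +0.633308 ∉ [0.1, 0.5) → out
#3 (4,18): internal coord 4 + (18)·λ' = -1.449961; -1.449961 ∉ [0.1, 0.5) → out
#4 (-8,2): internal coord -8 + (2)·λ' = -8.605551; -8.605551 ∉ [0.1, 0.5) → out

none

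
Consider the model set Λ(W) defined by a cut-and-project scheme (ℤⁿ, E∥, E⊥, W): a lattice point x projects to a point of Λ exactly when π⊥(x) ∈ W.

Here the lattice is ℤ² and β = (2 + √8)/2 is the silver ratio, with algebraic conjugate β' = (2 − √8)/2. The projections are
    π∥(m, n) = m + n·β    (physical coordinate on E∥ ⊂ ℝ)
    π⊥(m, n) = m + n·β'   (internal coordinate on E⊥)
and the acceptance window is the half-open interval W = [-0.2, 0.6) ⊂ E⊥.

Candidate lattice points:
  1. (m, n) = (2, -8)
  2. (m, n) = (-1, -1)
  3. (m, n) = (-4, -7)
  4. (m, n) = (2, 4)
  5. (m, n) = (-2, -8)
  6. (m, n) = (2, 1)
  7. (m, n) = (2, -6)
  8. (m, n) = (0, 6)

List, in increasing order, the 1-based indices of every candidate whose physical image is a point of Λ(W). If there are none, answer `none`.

4

β' = (2−√8)/2 ≈ -0.414214.
[1] lift (2,-8): star map gives 5.313708; window check -0.2 ≤ 5.313708 < 0.6 is false → out
[2] lift (-1,-1): star map gives -0.585786; window check -0.2 ≤ -0.585786 < 0.6 is false → out
[3] lift (-4,-7): star map gives -1.100505; window check -0.2 ≤ -1.100505 < 0.6 is false → out
[4] lift (2,4): star map gives 0.343146; window check -0.2 ≤ 0.343146 < 0.6 is true → IN Λ
[5] lift (-2,-8): star map gives 1.313708; window check -0.2 ≤ 1.313708 < 0.6 is false → out
[6] lift (2,1): star map gives 1.585786; window check -0.2 ≤ 1.585786 < 0.6 is false → out
[7] lift (2,-6): star map gives 4.485281; window check -0.2 ≤ 4.485281 < 0.6 is false → out
[8] lift (0,6): star map gives -2.485281; window check -0.2 ≤ -2.485281 < 0.6 is false → out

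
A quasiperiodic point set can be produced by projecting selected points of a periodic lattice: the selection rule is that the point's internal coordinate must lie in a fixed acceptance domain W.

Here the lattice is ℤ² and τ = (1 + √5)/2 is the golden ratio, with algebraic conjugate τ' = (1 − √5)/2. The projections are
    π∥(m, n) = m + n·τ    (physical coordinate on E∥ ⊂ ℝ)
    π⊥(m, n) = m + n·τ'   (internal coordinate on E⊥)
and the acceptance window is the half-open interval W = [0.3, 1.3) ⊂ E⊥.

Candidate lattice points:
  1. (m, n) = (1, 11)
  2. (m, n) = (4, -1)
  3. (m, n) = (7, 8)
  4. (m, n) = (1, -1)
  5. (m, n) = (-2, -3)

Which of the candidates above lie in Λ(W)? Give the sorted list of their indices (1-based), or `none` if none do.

none

Numerically τ ≈ 1.618034 and τ' = −1/τ ≈ -0.618034.
candidate 1: (m,n)=(1,11) → π∥ = 1+11·τ ≈ 18.798374, π⊥ = 1+11·τ' ≈ -5.798374 ∉ [0.3, 1.3) ⇒ out
candidate 2: (m,n)=(4,-1) → π∥ = 4-1·τ ≈ 2.381966, π⊥ = 4-1·τ' ≈ 4.618034 ∉ [0.3, 1.3) ⇒ out
candidate 3: (m,n)=(7,8) → π∥ = 7+8·τ ≈ 19.944272, π⊥ = 7+8·τ' ≈ 2.055728 ∉ [0.3, 1.3) ⇒ out
candidate 4: (m,n)=(1,-1) → π∥ = 1-1·τ ≈ -0.618034, π⊥ = 1-1·τ' ≈ 1.618034 ∉ [0.3, 1.3) ⇒ out
candidate 5: (m,n)=(-2,-3) → π∥ = -2-3·τ ≈ -6.854102, π⊥ = -2-3·τ' ≈ -0.145898 ∉ [0.3, 1.3) ⇒ out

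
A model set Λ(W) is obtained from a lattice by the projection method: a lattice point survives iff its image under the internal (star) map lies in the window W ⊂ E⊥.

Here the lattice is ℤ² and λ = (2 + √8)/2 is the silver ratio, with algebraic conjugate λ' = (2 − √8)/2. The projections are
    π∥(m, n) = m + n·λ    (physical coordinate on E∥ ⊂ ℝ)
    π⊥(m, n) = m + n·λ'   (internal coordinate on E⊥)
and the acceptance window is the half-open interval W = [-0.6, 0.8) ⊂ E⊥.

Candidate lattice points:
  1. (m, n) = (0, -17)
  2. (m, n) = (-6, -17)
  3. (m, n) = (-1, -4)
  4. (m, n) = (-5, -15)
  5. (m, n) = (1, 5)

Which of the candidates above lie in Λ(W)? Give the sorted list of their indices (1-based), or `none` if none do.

3

λ' = (2−√8)/2 ≈ -0.41421.
candidate 1: (m,n)=(0,-17) → π∥ = 0-17·λ ≈ -41.04163, π⊥ = 0-17·λ' ≈ 7.04163 ∉ [-0.6, 0.8) ⇒ out
candidate 2: (m,n)=(-6,-17) → π∥ = -6-17·λ ≈ -47.04163, π⊥ = -6-17·λ' ≈ 1.04163 ∉ [-0.6, 0.8) ⇒ out
candidate 3: (m,n)=(-1,-4) → π∥ = -1-4·λ ≈ -10.65685, π⊥ = -1-4·λ' ≈ 0.65685 ∈ [-0.6, 0.8) ⇒ IN Λ
candidate 4: (m,n)=(-5,-15) → π∥ = -5-15·λ ≈ -41.21320, π⊥ = -5-15·λ' ≈ 1.21320 ∉ [-0.6, 0.8) ⇒ out
candidate 5: (m,n)=(1,5) → π∥ = 1+5·λ ≈ 13.07107, π⊥ = 1+5·λ' ≈ -1.07107 ∉ [-0.6, 0.8) ⇒ out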